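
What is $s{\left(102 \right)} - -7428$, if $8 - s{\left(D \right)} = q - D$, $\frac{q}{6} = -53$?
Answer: $7856$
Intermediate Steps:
$q = -318$ ($q = 6 \left(-53\right) = -318$)
$s{\left(D \right)} = 326 + D$ ($s{\left(D \right)} = 8 - \left(-318 - D\right) = 8 + \left(318 + D\right) = 326 + D$)
$s{\left(102 \right)} - -7428 = \left(326 + 102\right) - -7428 = 428 + 7428 = 7856$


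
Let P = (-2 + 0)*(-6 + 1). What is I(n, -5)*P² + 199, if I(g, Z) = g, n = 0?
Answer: 199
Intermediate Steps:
P = 10 (P = -2*(-5) = 10)
I(n, -5)*P² + 199 = 0*10² + 199 = 0*100 + 199 = 0 + 199 = 199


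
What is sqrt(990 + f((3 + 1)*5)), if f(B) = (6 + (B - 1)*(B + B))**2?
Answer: sqrt(587746) ≈ 766.65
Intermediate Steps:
f(B) = (6 + 2*B*(-1 + B))**2 (f(B) = (6 + (-1 + B)*(2*B))**2 = (6 + 2*B*(-1 + B))**2)
sqrt(990 + f((3 + 1)*5)) = sqrt(990 + 4*(3 + ((3 + 1)*5)**2 - (3 + 1)*5)**2) = sqrt(990 + 4*(3 + (4*5)**2 - 4*5)**2) = sqrt(990 + 4*(3 + 20**2 - 1*20)**2) = sqrt(990 + 4*(3 + 400 - 20)**2) = sqrt(990 + 4*383**2) = sqrt(990 + 4*146689) = sqrt(990 + 586756) = sqrt(587746)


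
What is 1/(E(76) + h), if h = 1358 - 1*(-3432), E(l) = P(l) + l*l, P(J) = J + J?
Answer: 1/10718 ≈ 9.3301e-5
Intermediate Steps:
P(J) = 2*J
E(l) = l**2 + 2*l (E(l) = 2*l + l*l = 2*l + l**2 = l**2 + 2*l)
h = 4790 (h = 1358 + 3432 = 4790)
1/(E(76) + h) = 1/(76*(2 + 76) + 4790) = 1/(76*78 + 4790) = 1/(5928 + 4790) = 1/10718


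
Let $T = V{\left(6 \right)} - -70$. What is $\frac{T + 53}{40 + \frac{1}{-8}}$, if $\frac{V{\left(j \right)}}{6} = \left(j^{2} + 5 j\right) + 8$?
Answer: $\frac{4536}{319} \approx 14.219$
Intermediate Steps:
$V{\left(j \right)} = 48 + 6 j^{2} + 30 j$ ($V{\left(j \right)} = 6 \left(\left(j^{2} + 5 j\right) + 8\right) = 6 \left(8 + j^{2} + 5 j\right) = 48 + 6 j^{2} + 30 j$)
$T = 514$ ($T = \left(48 + 6 \cdot 6^{2} + 30 \cdot 6\right) - -70 = \left(48 + 6 \cdot 36 + 180\right) + 70 = \left(48 + 216 + 180\right) + 70 = 444 + 70 = 514$)
$\frac{T + 53}{40 + \frac{1}{-8}} = \frac{514 + 53}{40 + \frac{1}{-8}} = \frac{567}{40 - \frac{1}{8}} = \frac{567}{\frac{319}{8}} = 567 \cdot \frac{8}{319} = \frac{4536}{319}$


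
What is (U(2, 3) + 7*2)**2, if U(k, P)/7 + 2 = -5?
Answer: 1225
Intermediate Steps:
U(k, P) = -49 (U(k, P) = -14 + 7*(-5) = -14 - 35 = -49)
(U(2, 3) + 7*2)**2 = (-49 + 7*2)**2 = (-49 + 14)**2 = (-35)**2 = 1225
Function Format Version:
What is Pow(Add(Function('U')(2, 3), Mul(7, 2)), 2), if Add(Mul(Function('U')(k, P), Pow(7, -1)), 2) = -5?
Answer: 1225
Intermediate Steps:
Function('U')(k, P) = -49 (Function('U')(k, P) = Add(-14, Mul(7, -5)) = Add(-14, -35) = -49)
Pow(Add(Function('U')(2, 3), Mul(7, 2)), 2) = Pow(Add(-49, Mul(7, 2)), 2) = Pow(Add(-49, 14), 2) = Pow(-35, 2) = 1225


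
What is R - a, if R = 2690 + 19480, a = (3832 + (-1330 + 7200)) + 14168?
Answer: -1700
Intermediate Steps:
a = 23870 (a = (3832 + 5870) + 14168 = 9702 + 14168 = 23870)
R = 22170
R - a = 22170 - 1*23870 = 22170 - 23870 = -1700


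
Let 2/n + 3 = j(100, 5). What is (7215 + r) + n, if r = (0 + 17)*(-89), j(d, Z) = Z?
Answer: 5703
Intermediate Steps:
n = 1 (n = 2/(-3 + 5) = 2/2 = 2*(½) = 1)
r = -1513 (r = 17*(-89) = -1513)
(7215 + r) + n = (7215 - 1513) + 1 = 5702 + 1 = 5703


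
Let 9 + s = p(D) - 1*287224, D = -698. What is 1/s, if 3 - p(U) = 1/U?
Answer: -698/200486539 ≈ -3.4815e-6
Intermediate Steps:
p(U) = 3 - 1/U
s = -200486539/698 (s = -9 + ((3 - 1/(-698)) - 1*287224) = -9 + ((3 - 1*(-1/698)) - 287224) = -9 + ((3 + 1/698) - 287224) = -9 + (2095/698 - 287224) = -9 - 200480257/698 = -200486539/698 ≈ -2.8723e+5)
1/s = 1/(-200486539/698) = -698/200486539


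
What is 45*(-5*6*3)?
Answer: -4050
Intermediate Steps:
45*(-5*6*3) = 45*(-30*3) = 45*(-90) = -4050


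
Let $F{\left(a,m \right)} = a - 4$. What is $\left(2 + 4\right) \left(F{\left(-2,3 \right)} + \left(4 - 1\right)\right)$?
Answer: $-18$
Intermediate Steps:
$F{\left(a,m \right)} = -4 + a$
$\left(2 + 4\right) \left(F{\left(-2,3 \right)} + \left(4 - 1\right)\right) = \left(2 + 4\right) \left(\left(-4 - 2\right) + \left(4 - 1\right)\right) = 6 \left(-6 + 3\right) = 6 \left(-3\right) = -18$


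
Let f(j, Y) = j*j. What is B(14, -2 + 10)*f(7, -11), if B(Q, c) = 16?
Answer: 784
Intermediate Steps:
f(j, Y) = j²
B(14, -2 + 10)*f(7, -11) = 16*7² = 16*49 = 784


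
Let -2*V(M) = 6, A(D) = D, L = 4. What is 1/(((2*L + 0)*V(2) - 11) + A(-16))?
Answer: -1/51 ≈ -0.019608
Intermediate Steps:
V(M) = -3 (V(M) = -1/2*6 = -3)
1/(((2*L + 0)*V(2) - 11) + A(-16)) = 1/(((2*4 + 0)*(-3) - 11) - 16) = 1/(((8 + 0)*(-3) - 11) - 16) = 1/((8*(-3) - 11) - 16) = 1/((-24 - 11) - 16) = 1/(-35 - 16) = 1/(-51) = -1/51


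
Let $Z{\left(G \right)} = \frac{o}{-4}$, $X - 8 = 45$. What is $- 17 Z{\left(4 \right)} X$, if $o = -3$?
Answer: $- \frac{2703}{4} \approx -675.75$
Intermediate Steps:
$X = 53$ ($X = 8 + 45 = 53$)
$Z{\left(G \right)} = \frac{3}{4}$ ($Z{\left(G \right)} = - \frac{3}{-4} = \left(-3\right) \left(- \frac{1}{4}\right) = \frac{3}{4}$)
$- 17 Z{\left(4 \right)} X = \left(-17\right) \frac{3}{4} \cdot 53 = \left(- \frac{51}{4}\right) 53 = - \frac{2703}{4}$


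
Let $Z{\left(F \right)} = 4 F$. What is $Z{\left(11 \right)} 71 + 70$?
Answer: $3194$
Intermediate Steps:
$Z{\left(11 \right)} 71 + 70 = 4 \cdot 11 \cdot 71 + 70 = 44 \cdot 71 + 70 = 3124 + 70 = 3194$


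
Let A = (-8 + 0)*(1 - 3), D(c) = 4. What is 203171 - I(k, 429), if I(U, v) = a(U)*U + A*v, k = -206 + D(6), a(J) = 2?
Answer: 196711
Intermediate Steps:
A = 16 (A = -8*(-2) = 16)
k = -202 (k = -206 + 4 = -202)
I(U, v) = 2*U + 16*v
203171 - I(k, 429) = 203171 - (2*(-202) + 16*429) = 203171 - (-404 + 6864) = 203171 - 1*6460 = 203171 - 6460 = 196711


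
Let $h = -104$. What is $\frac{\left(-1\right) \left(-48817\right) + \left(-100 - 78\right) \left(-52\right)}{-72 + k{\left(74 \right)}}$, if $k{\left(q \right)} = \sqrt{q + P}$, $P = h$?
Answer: $- \frac{696876}{869} - \frac{58073 i \sqrt{30}}{5214} \approx -801.93 - 61.005 i$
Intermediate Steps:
$P = -104$
$k{\left(q \right)} = \sqrt{-104 + q}$ ($k{\left(q \right)} = \sqrt{q - 104} = \sqrt{-104 + q}$)
$\frac{\left(-1\right) \left(-48817\right) + \left(-100 - 78\right) \left(-52\right)}{-72 + k{\left(74 \right)}} = \frac{\left(-1\right) \left(-48817\right) + \left(-100 - 78\right) \left(-52\right)}{-72 + \sqrt{-104 + 74}} = \frac{48817 - -9256}{-72 + \sqrt{-30}} = \frac{48817 + 9256}{-72 + i \sqrt{30}} = \frac{58073}{-72 + i \sqrt{30}}$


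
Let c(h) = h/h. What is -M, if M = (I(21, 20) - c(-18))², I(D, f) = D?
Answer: -400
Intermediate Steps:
c(h) = 1
M = 400 (M = (21 - 1*1)² = (21 - 1)² = 20² = 400)
-M = -1*400 = -400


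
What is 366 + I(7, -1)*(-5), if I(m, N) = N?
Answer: 371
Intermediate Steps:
366 + I(7, -1)*(-5) = 366 - 1*(-5) = 366 + 5 = 371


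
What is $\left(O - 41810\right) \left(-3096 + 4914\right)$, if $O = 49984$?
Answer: $14860332$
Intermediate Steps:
$\left(O - 41810\right) \left(-3096 + 4914\right) = \left(49984 - 41810\right) \left(-3096 + 4914\right) = 8174 \cdot 1818 = 14860332$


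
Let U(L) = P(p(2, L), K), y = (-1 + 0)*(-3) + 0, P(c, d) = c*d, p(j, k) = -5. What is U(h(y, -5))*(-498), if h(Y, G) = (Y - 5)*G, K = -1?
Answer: -2490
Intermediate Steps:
y = 3 (y = -1*(-3) + 0 = 3 + 0 = 3)
h(Y, G) = G*(-5 + Y) (h(Y, G) = (-5 + Y)*G = G*(-5 + Y))
U(L) = 5 (U(L) = -5*(-1) = 5)
U(h(y, -5))*(-498) = 5*(-498) = -2490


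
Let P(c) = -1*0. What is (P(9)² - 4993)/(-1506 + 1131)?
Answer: 4993/375 ≈ 13.315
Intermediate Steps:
P(c) = 0
(P(9)² - 4993)/(-1506 + 1131) = (0² - 4993)/(-1506 + 1131) = (0 - 4993)/(-375) = -4993*(-1/375) = 4993/375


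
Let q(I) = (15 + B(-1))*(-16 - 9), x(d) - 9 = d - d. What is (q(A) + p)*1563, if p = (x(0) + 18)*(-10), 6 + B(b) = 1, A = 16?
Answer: -812760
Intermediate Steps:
x(d) = 9 (x(d) = 9 + (d - d) = 9 + 0 = 9)
B(b) = -5 (B(b) = -6 + 1 = -5)
p = -270 (p = (9 + 18)*(-10) = 27*(-10) = -270)
q(I) = -250 (q(I) = (15 - 5)*(-16 - 9) = 10*(-25) = -250)
(q(A) + p)*1563 = (-250 - 270)*1563 = -520*1563 = -812760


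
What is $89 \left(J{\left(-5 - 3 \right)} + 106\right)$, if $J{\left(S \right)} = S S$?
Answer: $15130$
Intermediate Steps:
$J{\left(S \right)} = S^{2}$
$89 \left(J{\left(-5 - 3 \right)} + 106\right) = 89 \left(\left(-5 - 3\right)^{2} + 106\right) = 89 \left(\left(-8\right)^{2} + 106\right) = 89 \left(64 + 106\right) = 89 \cdot 170 = 15130$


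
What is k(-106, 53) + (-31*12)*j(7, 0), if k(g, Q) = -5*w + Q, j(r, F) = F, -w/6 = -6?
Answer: -127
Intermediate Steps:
w = 36 (w = -6*(-6) = 36)
k(g, Q) = -180 + Q (k(g, Q) = -5*36 + Q = -180 + Q)
k(-106, 53) + (-31*12)*j(7, 0) = (-180 + 53) - 31*12*0 = -127 - 372*0 = -127 + 0 = -127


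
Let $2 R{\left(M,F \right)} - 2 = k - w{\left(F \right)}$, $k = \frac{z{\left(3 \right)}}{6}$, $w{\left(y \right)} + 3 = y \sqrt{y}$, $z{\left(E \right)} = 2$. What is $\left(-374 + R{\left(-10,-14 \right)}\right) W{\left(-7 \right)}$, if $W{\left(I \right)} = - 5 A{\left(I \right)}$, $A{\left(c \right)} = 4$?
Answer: $\frac{22280}{3} - 140 i \sqrt{14} \approx 7426.7 - 523.83 i$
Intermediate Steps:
$w{\left(y \right)} = -3 + y^{\frac{3}{2}}$ ($w{\left(y \right)} = -3 + y \sqrt{y} = -3 + y^{\frac{3}{2}}$)
$k = \frac{1}{3}$ ($k = \frac{2}{6} = 2 \cdot \frac{1}{6} = \frac{1}{3} \approx 0.33333$)
$R{\left(M,F \right)} = \frac{8}{3} - \frac{F^{\frac{3}{2}}}{2}$ ($R{\left(M,F \right)} = 1 + \frac{\frac{1}{3} - \left(-3 + F^{\frac{3}{2}}\right)}{2} = 1 + \frac{\frac{10}{3} - F^{\frac{3}{2}}}{2} = 1 - \left(- \frac{5}{3} + \frac{F^{\frac{3}{2}}}{2}\right) = \frac{8}{3} - \frac{F^{\frac{3}{2}}}{2}$)
$W{\left(I \right)} = -20$ ($W{\left(I \right)} = \left(-5\right) 4 = -20$)
$\left(-374 + R{\left(-10,-14 \right)}\right) W{\left(-7 \right)} = \left(-374 + \left(\frac{8}{3} - \frac{\left(-14\right)^{\frac{3}{2}}}{2}\right)\right) \left(-20\right) = \left(-374 + \left(\frac{8}{3} - \frac{\left(-14\right) i \sqrt{14}}{2}\right)\right) \left(-20\right) = \left(-374 + \left(\frac{8}{3} + 7 i \sqrt{14}\right)\right) \left(-20\right) = \left(- \frac{1114}{3} + 7 i \sqrt{14}\right) \left(-20\right) = \frac{22280}{3} - 140 i \sqrt{14}$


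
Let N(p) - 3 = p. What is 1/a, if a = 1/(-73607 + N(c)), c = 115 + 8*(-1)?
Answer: -73497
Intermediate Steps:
c = 107 (c = 115 - 8 = 107)
N(p) = 3 + p
a = -1/73497 (a = 1/(-73607 + (3 + 107)) = 1/(-73607 + 110) = 1/(-73497) = -1/73497 ≈ -1.3606e-5)
1/a = 1/(-1/73497) = -73497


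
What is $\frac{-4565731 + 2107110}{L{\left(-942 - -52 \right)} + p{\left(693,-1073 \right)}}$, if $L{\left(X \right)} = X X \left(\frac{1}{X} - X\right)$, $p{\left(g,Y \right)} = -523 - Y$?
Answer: $- \frac{223511}{64088060} \approx -0.0034876$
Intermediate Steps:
$L{\left(X \right)} = X^{2} \left(\frac{1}{X} - X\right)$
$\frac{-4565731 + 2107110}{L{\left(-942 - -52 \right)} + p{\left(693,-1073 \right)}} = \frac{-4565731 + 2107110}{\left(\left(-942 - -52\right) - \left(-942 - -52\right)^{3}\right) - -550} = - \frac{2458621}{\left(\left(-942 + 52\right) - \left(-942 + 52\right)^{3}\right) + \left(-523 + 1073\right)} = - \frac{2458621}{\left(-890 - \left(-890\right)^{3}\right) + 550} = - \frac{2458621}{\left(-890 - -704969000\right) + 550} = - \frac{2458621}{\left(-890 + 704969000\right) + 550} = - \frac{2458621}{704968110 + 550} = - \frac{2458621}{704968660} = \left(-2458621\right) \frac{1}{704968660} = - \frac{223511}{64088060}$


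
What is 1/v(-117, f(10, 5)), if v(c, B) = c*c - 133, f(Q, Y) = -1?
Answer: 1/13556 ≈ 7.3768e-5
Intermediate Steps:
v(c, B) = -133 + c**2 (v(c, B) = c**2 - 133 = -133 + c**2)
1/v(-117, f(10, 5)) = 1/(-133 + (-117)**2) = 1/(-133 + 13689) = 1/13556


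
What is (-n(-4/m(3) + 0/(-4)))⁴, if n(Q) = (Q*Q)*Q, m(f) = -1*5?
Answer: 16777216/244140625 ≈ 0.068720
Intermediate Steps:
m(f) = -5
n(Q) = Q³ (n(Q) = Q²*Q = Q³)
(-n(-4/m(3) + 0/(-4)))⁴ = (-(-4/(-5) + 0/(-4))³)⁴ = (-(-4*(-⅕) + 0*(-¼))³)⁴ = (-(⅘ + 0)³)⁴ = (-(⅘)³)⁴ = (-1*64/125)⁴ = (-64/125)⁴ = 16777216/244140625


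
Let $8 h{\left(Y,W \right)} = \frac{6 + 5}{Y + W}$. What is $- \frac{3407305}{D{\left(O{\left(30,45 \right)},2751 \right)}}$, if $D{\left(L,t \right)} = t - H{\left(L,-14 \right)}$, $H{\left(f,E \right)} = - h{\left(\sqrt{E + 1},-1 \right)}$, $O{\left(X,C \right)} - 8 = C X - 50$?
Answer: $- \frac{8398352622440}{6780444841} - \frac{299842840 i \sqrt{13}}{6780444841} \approx -1238.6 - 0.15944 i$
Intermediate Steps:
$O{\left(X,C \right)} = -42 + C X$ ($O{\left(X,C \right)} = 8 + \left(C X - 50\right) = 8 + \left(-50 + C X\right) = -42 + C X$)
$h{\left(Y,W \right)} = \frac{11}{8 \left(W + Y\right)}$ ($h{\left(Y,W \right)} = \frac{\left(6 + 5\right) \frac{1}{Y + W}}{8} = \frac{11 \frac{1}{W + Y}}{8} = \frac{11}{8 \left(W + Y\right)}$)
$H{\left(f,E \right)} = - \frac{11}{8 \left(-1 + \sqrt{1 + E}\right)}$ ($H{\left(f,E \right)} = - \frac{11}{8 \left(-1 + \sqrt{E + 1}\right)} = - \frac{11}{8 \left(-1 + \sqrt{1 + E}\right)}$)
$D{\left(L,t \right)} = t + \frac{11}{-8 + 8 i \sqrt{13}}$ ($D{\left(L,t \right)} = t - - \frac{11}{-8 + 8 \sqrt{1 - 14}} = t - - \frac{11}{-8 + 8 \sqrt{-13}} = t - - \frac{11}{-8 + 8 i \sqrt{13}} = t + \frac{11}{-8 + 8 i \sqrt{13}}$)
$- \frac{3407305}{D{\left(O{\left(30,45 \right)},2751 \right)}} = - \frac{3407305}{- \frac{11}{112} + 2751 - \frac{11 i \sqrt{13}}{112}} = - \frac{3407305}{\frac{308101}{112} - \frac{11 i \sqrt{13}}{112}}$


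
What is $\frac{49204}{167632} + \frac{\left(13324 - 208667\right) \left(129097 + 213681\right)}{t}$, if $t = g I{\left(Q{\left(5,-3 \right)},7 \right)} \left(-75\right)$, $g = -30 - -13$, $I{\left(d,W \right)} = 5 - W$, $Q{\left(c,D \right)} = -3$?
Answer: $\frac{1403064828606491}{53432700} \approx 2.6259 \cdot 10^{7}$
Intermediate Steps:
$g = -17$ ($g = -30 + 13 = -17$)
$t = -2550$ ($t = - 17 \left(5 - 7\right) \left(-75\right) = \left(-17\right) \left(-2\right) \left(-75\right) = 34 \left(-75\right) = -2550$)
$\frac{49204}{167632} + \frac{\left(13324 - 208667\right) \left(129097 + 213681\right)}{t} = \frac{49204}{167632} + \frac{\left(13324 - 208667\right) \left(129097 + 213681\right)}{-2550} = 49204 \cdot \frac{1}{167632} + \left(-195343\right) 342778 \left(- \frac{1}{2550}\right) = \frac{12301}{41908} - - \frac{33479641427}{1275} = \frac{12301}{41908} + \frac{33479641427}{1275} = \frac{1403064828606491}{53432700}$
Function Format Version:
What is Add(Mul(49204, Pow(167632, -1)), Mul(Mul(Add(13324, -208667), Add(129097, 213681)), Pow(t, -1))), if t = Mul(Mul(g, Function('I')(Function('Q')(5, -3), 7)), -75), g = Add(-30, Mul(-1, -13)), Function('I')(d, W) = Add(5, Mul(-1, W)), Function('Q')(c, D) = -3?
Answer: Rational(1403064828606491, 53432700) ≈ 2.6259e+7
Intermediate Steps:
g = -17 (g = Add(-30, 13) = -17)
t = -2550 (t = Mul(Mul(-17, Add(5, Mul(-1, 7))), -75) = Mul(Mul(-17, Add(5, -7)), -75) = Mul(Mul(-17, -2), -75) = Mul(34, -75) = -2550)
Add(Mul(49204, Pow(167632, -1)), Mul(Mul(Add(13324, -208667), Add(129097, 213681)), Pow(t, -1))) = Add(Mul(49204, Pow(167632, -1)), Mul(Mul(Add(13324, -208667), Add(129097, 213681)), Pow(-2550, -1))) = Add(Mul(49204, Rational(1, 167632)), Mul(Mul(-195343, 342778), Rational(-1, 2550))) = Add(Rational(12301, 41908), Mul(-66959282854, Rational(-1, 2550))) = Add(Rational(12301, 41908), Rational(33479641427, 1275)) = Rational(1403064828606491, 53432700)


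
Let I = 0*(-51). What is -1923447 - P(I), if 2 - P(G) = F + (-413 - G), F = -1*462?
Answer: -1924324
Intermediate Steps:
F = -462
I = 0
P(G) = 877 + G (P(G) = 2 - (-462 + (-413 - G)) = 2 - (-875 - G) = 2 + (875 + G) = 877 + G)
-1923447 - P(I) = -1923447 - (877 + 0) = -1923447 - 1*877 = -1923447 - 877 = -1924324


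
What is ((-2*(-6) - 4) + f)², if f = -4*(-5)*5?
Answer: 11664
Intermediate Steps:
f = 100 (f = 20*5 = 100)
((-2*(-6) - 4) + f)² = ((-2*(-6) - 4) + 100)² = ((12 - 4) + 100)² = (8 + 100)² = 108² = 11664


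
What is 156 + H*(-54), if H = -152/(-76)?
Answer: 48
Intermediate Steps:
H = 2 (H = -152*(-1/76) = 2)
156 + H*(-54) = 156 + 2*(-54) = 156 - 108 = 48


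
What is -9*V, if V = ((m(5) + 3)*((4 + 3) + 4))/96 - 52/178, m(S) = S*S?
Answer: -18687/712 ≈ -26.246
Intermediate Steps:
m(S) = S²
V = 6229/2136 (V = ((5² + 3)*((4 + 3) + 4))/96 - 52/178 = ((25 + 3)*(7 + 4))*(1/96) - 52*1/178 = (28*11)*(1/96) - 26/89 = 308*(1/96) - 26/89 = 77/24 - 26/89 = 6229/2136 ≈ 2.9162)
-9*V = -9*6229/2136 = -18687/712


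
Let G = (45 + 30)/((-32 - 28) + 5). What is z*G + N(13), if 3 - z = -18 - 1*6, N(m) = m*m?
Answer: 1454/11 ≈ 132.18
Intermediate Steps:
N(m) = m²
G = -15/11 (G = 75/(-60 + 5) = 75/(-55) = 75*(-1/55) = -15/11 ≈ -1.3636)
z = 27 (z = 3 - (-18 - 1*6) = 3 - (-18 - 6) = 3 - 1*(-24) = 3 + 24 = 27)
z*G + N(13) = 27*(-15/11) + 13² = -405/11 + 169 = 1454/11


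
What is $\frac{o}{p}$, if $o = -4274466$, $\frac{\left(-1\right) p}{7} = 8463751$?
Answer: $\frac{610638}{8463751} \approx 0.072147$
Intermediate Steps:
$p = -59246257$ ($p = \left(-7\right) 8463751 = -59246257$)
$\frac{o}{p} = - \frac{4274466}{-59246257} = \left(-4274466\right) \left(- \frac{1}{59246257}\right) = \frac{610638}{8463751}$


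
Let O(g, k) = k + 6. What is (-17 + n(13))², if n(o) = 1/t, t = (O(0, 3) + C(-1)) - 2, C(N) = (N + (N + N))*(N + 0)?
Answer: 28561/100 ≈ 285.61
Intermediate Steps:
O(g, k) = 6 + k
C(N) = 3*N² (C(N) = (N + 2*N)*N = (3*N)*N = 3*N²)
t = 10 (t = ((6 + 3) + 3*(-1)²) - 2 = (9 + 3*1) - 2 = (9 + 3) - 2 = 12 - 2 = 10)
n(o) = ⅒ (n(o) = 1/10 = ⅒)
(-17 + n(13))² = (-17 + ⅒)² = (-169/10)² = 28561/100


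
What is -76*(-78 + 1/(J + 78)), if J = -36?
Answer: 124450/21 ≈ 5926.2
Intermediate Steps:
-76*(-78 + 1/(J + 78)) = -76*(-78 + 1/(-36 + 78)) = -76*(-78 + 1/42) = -76*(-3275/42) = 124450/21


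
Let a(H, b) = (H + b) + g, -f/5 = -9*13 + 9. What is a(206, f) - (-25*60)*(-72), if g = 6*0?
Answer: -107254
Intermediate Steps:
f = 540 (f = -5*(-9*13 + 9) = -5*(-117 + 9) = -5*(-108) = 540)
g = 0
a(H, b) = H + b (a(H, b) = (H + b) + 0 = H + b)
a(206, f) - (-25*60)*(-72) = (206 + 540) - (-25*60)*(-72) = 746 - (-1500)*(-72) = 746 - 1*108000 = 746 - 108000 = -107254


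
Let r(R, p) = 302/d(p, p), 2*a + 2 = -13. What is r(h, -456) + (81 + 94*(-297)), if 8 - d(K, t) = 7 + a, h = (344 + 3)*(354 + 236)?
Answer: -472625/17 ≈ -27801.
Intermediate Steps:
a = -15/2 (a = -1 + (½)*(-13) = -1 - 13/2 = -15/2 ≈ -7.5000)
h = 204730 (h = 347*590 = 204730)
d(K, t) = 17/2 (d(K, t) = 8 - (7 - 15/2) = 8 - 1*(-½) = 8 + ½ = 17/2)
r(R, p) = 604/17 (r(R, p) = 302/(17/2) = 302*(2/17) = 604/17)
r(h, -456) + (81 + 94*(-297)) = 604/17 + (81 + 94*(-297)) = 604/17 + (81 - 27918) = 604/17 - 27837 = -472625/17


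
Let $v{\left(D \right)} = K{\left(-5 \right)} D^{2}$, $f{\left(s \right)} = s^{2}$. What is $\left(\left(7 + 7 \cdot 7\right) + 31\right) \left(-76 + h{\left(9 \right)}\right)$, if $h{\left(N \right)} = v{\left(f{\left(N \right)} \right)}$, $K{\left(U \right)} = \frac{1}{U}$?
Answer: $- \frac{603867}{5} \approx -1.2077 \cdot 10^{5}$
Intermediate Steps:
$v{\left(D \right)} = - \frac{D^{2}}{5}$ ($v{\left(D \right)} = \frac{D^{2}}{-5} = - \frac{D^{2}}{5}$)
$h{\left(N \right)} = - \frac{N^{4}}{5}$ ($h{\left(N \right)} = - \frac{\left(N^{2}\right)^{2}}{5} = - \frac{N^{4}}{5}$)
$\left(\left(7 + 7 \cdot 7\right) + 31\right) \left(-76 + h{\left(9 \right)}\right) = \left(\left(7 + 7 \cdot 7\right) + 31\right) \left(-76 - \frac{9^{4}}{5}\right) = \left(\left(7 + 49\right) + 31\right) \left(-76 - \frac{6561}{5}\right) = \left(56 + 31\right) \left(-76 - \frac{6561}{5}\right) = 87 \left(- \frac{6941}{5}\right) = - \frac{603867}{5}$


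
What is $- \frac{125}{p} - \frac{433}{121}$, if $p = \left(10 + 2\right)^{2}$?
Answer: $- \frac{77477}{17424} \approx -4.4466$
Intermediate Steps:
$p = 144$ ($p = 12^{2} = 144$)
$- \frac{125}{p} - \frac{433}{121} = - \frac{125}{144} - \frac{433}{121} = - \frac{77477}{17424}$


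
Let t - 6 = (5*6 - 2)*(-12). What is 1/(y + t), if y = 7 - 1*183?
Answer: -1/506 ≈ -0.0019763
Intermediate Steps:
y = -176 (y = 7 - 183 = -176)
t = -330 (t = 6 + (5*6 - 2)*(-12) = 6 + (30 - 2)*(-12) = 6 + 28*(-12) = 6 - 336 = -330)
1/(y + t) = 1/(-176 - 330) = 1/(-506) = -1/506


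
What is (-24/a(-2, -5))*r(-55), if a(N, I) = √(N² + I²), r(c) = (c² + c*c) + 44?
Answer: -146256*√29/29 ≈ -27159.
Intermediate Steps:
r(c) = 44 + 2*c² (r(c) = (c² + c²) + 44 = 2*c² + 44 = 44 + 2*c²)
a(N, I) = √(I² + N²)
(-24/a(-2, -5))*r(-55) = (-24/√((-5)² + (-2)²))*(44 + 2*(-55)²) = (-24/√(25 + 4))*(44 + 2*3025) = (-24*√29/29)*(44 + 6050) = -24*√29/29*6094 = -146256*√29/29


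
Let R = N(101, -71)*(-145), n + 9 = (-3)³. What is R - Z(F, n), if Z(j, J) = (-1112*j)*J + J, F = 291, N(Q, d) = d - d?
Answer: -11649276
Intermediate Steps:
N(Q, d) = 0
n = -36 (n = -9 + (-3)³ = -9 - 27 = -36)
R = 0 (R = 0*(-145) = 0)
Z(j, J) = J - 1112*J*j (Z(j, J) = -1112*J*j + J = J - 1112*J*j)
R - Z(F, n) = 0 - (-36)*(1 - 1112*291) = 0 - (-36)*(1 - 323592) = 0 - (-36)*(-323591) = 0 - 1*11649276 = 0 - 11649276 = -11649276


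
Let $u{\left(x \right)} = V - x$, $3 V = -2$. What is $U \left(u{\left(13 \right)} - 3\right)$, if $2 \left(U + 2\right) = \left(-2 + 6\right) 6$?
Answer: $- \frac{500}{3} \approx -166.67$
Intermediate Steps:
$V = - \frac{2}{3}$ ($V = \frac{1}{3} \left(-2\right) = - \frac{2}{3} \approx -0.66667$)
$u{\left(x \right)} = - \frac{2}{3} - x$
$U = 10$ ($U = -2 + \frac{\left(-2 + 6\right) 6}{2} = -2 + \frac{4 \cdot 6}{2} = -2 + \frac{1}{2} \cdot 24 = -2 + 12 = 10$)
$U \left(u{\left(13 \right)} - 3\right) = 10 \left(\left(- \frac{2}{3} - 13\right) - 3\right) = 10 \left(- \frac{41}{3} - 3\right) = 10 \left(- \frac{50}{3}\right) = - \frac{500}{3}$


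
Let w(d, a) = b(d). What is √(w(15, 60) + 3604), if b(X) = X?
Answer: √3619 ≈ 60.158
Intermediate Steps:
w(d, a) = d
√(w(15, 60) + 3604) = √(15 + 3604) = √3619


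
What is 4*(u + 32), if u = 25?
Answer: 228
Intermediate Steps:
4*(u + 32) = 4*(25 + 32) = 4*57 = 228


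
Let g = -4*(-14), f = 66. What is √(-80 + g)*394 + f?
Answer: 66 + 788*I*√6 ≈ 66.0 + 1930.2*I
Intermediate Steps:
g = 56
√(-80 + g)*394 + f = √(-80 + 56)*394 + 66 = √(-24)*394 + 66 = (2*I*√6)*394 + 66 = 788*I*√6 + 66 = 66 + 788*I*√6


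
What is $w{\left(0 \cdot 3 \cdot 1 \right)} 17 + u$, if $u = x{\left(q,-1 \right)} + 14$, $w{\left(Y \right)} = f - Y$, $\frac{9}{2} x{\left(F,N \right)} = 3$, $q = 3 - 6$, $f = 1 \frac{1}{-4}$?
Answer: $\frac{125}{12} \approx 10.417$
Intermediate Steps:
$f = - \frac{1}{4}$ ($f = 1 \left(- \frac{1}{4}\right) = - \frac{1}{4} \approx -0.25$)
$q = -3$ ($q = 3 - 6 = -3$)
$x{\left(F,N \right)} = \frac{2}{3}$ ($x{\left(F,N \right)} = \frac{2}{9} \cdot 3 = \frac{2}{3}$)
$w{\left(Y \right)} = - \frac{1}{4} - Y$
$u = \frac{44}{3}$ ($u = \frac{2}{3} + 14 = \frac{44}{3} \approx 14.667$)
$w{\left(0 \cdot 3 \cdot 1 \right)} 17 + u = \left(- \frac{1}{4} - 0 \cdot 3 \cdot 1\right) 17 + \frac{44}{3} = \left(- \frac{1}{4} - 0 \cdot 1\right) 17 + \frac{44}{3} = \left(- \frac{1}{4} - 0\right) 17 + \frac{44}{3} = \left(- \frac{1}{4} + 0\right) 17 + \frac{44}{3} = \left(- \frac{1}{4}\right) 17 + \frac{44}{3} = - \frac{17}{4} + \frac{44}{3} = \frac{125}{12}$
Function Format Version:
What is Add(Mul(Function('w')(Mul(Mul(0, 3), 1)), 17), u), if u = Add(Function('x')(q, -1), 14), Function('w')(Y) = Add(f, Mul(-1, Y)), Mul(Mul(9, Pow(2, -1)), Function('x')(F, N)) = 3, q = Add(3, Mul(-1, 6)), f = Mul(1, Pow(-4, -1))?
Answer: Rational(125, 12) ≈ 10.417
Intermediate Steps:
f = Rational(-1, 4) (f = Mul(1, Rational(-1, 4)) = Rational(-1, 4) ≈ -0.25000)
q = -3 (q = Add(3, -6) = -3)
Function('x')(F, N) = Rational(2, 3) (Function('x')(F, N) = Mul(Rational(2, 9), 3) = Rational(2, 3))
Function('w')(Y) = Add(Rational(-1, 4), Mul(-1, Y))
u = Rational(44, 3) (u = Add(Rational(2, 3), 14) = Rational(44, 3) ≈ 14.667)
Add(Mul(Function('w')(Mul(Mul(0, 3), 1)), 17), u) = Add(Mul(Add(Rational(-1, 4), Mul(-1, Mul(Mul(0, 3), 1))), 17), Rational(44, 3)) = Add(Mul(Add(Rational(-1, 4), Mul(-1, Mul(0, 1))), 17), Rational(44, 3)) = Add(Mul(Add(Rational(-1, 4), Mul(-1, 0)), 17), Rational(44, 3)) = Add(Mul(Add(Rational(-1, 4), 0), 17), Rational(44, 3)) = Add(Mul(Rational(-1, 4), 17), Rational(44, 3)) = Add(Rational(-17, 4), Rational(44, 3)) = Rational(125, 12)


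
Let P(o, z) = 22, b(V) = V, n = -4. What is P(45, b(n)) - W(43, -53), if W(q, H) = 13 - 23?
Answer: 32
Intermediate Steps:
W(q, H) = -10
P(45, b(n)) - W(43, -53) = 22 - 1*(-10) = 22 + 10 = 32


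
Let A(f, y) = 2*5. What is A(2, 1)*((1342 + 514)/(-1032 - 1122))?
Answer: -9280/1077 ≈ -8.6165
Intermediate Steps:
A(f, y) = 10
A(2, 1)*((1342 + 514)/(-1032 - 1122)) = 10*((1342 + 514)/(-1032 - 1122)) = 10*(1856/(-2154)) = 10*(1856*(-1/2154)) = 10*(-928/1077) = -9280/1077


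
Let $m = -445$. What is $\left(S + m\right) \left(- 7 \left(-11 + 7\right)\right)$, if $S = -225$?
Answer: $-18760$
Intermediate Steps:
$\left(S + m\right) \left(- 7 \left(-11 + 7\right)\right) = \left(-225 - 445\right) \left(- 7 \left(-11 + 7\right)\right) = - 670 \left(\left(-7\right) \left(-4\right)\right) = \left(-670\right) 28 = -18760$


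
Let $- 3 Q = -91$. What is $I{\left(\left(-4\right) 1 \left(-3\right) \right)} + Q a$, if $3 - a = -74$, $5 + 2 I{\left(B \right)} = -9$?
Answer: $\frac{6986}{3} \approx 2328.7$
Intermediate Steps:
$I{\left(B \right)} = -7$ ($I{\left(B \right)} = - \frac{5}{2} + \frac{1}{2} \left(-9\right) = - \frac{5}{2} - \frac{9}{2} = -7$)
$Q = \frac{91}{3}$ ($Q = \left(- \frac{1}{3}\right) \left(-91\right) = \frac{91}{3} \approx 30.333$)
$a = 77$ ($a = 3 - -74 = 3 + 74 = 77$)
$I{\left(\left(-4\right) 1 \left(-3\right) \right)} + Q a = -7 + \frac{91}{3} \cdot 77 = -7 + \frac{7007}{3} = \frac{6986}{3}$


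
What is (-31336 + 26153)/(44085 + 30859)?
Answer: -5183/74944 ≈ -0.069158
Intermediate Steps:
(-31336 + 26153)/(44085 + 30859) = -5183/74944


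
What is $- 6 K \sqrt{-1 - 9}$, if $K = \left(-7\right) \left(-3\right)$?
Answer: $- 126 i \sqrt{10} \approx - 398.45 i$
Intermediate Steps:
$K = 21$
$- 6 K \sqrt{-1 - 9} = \left(-6\right) 21 \sqrt{-1 - 9} = - 126 \sqrt{-10} = - 126 i \sqrt{10}$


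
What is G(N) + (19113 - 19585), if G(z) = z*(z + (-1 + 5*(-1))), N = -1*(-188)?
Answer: 33744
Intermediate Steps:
N = 188
G(z) = z*(-6 + z) (G(z) = z*(z + (-1 - 5)) = z*(z - 6) = z*(-6 + z))
G(N) + (19113 - 19585) = 188*(-6 + 188) + (19113 - 19585) = 188*182 - 472 = 34216 - 472 = 33744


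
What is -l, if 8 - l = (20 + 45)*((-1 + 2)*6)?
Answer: 382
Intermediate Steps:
l = -382 (l = 8 - (20 + 45)*(-1 + 2)*6 = 8 - 65*1*6 = 8 - 65*6 = 8 - 1*390 = 8 - 390 = -382)
-l = -1*(-382) = 382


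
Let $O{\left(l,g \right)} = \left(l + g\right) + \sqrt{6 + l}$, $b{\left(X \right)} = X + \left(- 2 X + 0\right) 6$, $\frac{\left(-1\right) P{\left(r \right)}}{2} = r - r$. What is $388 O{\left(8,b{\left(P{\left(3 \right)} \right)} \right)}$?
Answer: $3104 + 388 \sqrt{14} \approx 4555.8$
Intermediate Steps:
$P{\left(r \right)} = 0$ ($P{\left(r \right)} = - 2 \left(r - r\right) = \left(-2\right) 0 = 0$)
$b{\left(X \right)} = - 11 X$ ($b{\left(X \right)} = X + - 2 X 6 = X - 12 X = - 11 X$)
$O{\left(l,g \right)} = g + l + \sqrt{6 + l}$ ($O{\left(l,g \right)} = \left(g + l\right) + \sqrt{6 + l} = g + l + \sqrt{6 + l}$)
$388 O{\left(8,b{\left(P{\left(3 \right)} \right)} \right)} = 388 \left(\left(-11\right) 0 + 8 + \sqrt{6 + 8}\right) = 388 \left(0 + 8 + \sqrt{14}\right) = 388 \left(8 + \sqrt{14}\right) = 3104 + 388 \sqrt{14}$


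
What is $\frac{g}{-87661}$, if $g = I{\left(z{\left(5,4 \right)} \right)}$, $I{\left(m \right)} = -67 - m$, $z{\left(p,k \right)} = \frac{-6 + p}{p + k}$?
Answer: $\frac{86}{112707} \approx 0.00076304$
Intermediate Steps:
$z{\left(p,k \right)} = \frac{-6 + p}{k + p}$
$g = - \frac{602}{9}$ ($g = -67 - \frac{-6 + 5}{4 + 5} = -67 - \frac{1}{9} \left(-1\right) = -67 - - \frac{1}{9} = -67 + \frac{1}{9} = - \frac{602}{9} \approx -66.889$)
$\frac{g}{-87661} = - \frac{602}{9 \left(-87661\right)} = \left(- \frac{602}{9}\right) \left(- \frac{1}{87661}\right) = \frac{86}{112707}$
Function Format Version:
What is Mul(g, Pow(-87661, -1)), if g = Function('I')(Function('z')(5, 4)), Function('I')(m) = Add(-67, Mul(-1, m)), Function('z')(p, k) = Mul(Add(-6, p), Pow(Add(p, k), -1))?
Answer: Rational(86, 112707) ≈ 0.00076304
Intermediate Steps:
Function('z')(p, k) = Mul(Pow(Add(k, p), -1), Add(-6, p)) (Function('z')(p, k) = Mul(Add(-6, p), Pow(Add(k, p), -1)) = Mul(Pow(Add(k, p), -1), Add(-6, p)))
g = Rational(-602, 9) (g = Add(-67, Mul(-1, Mul(Pow(Add(4, 5), -1), Add(-6, 5)))) = Add(-67, Mul(-1, Mul(Pow(9, -1), -1))) = Add(-67, Mul(-1, Mul(Rational(1, 9), -1))) = Add(-67, Mul(-1, Rational(-1, 9))) = Add(-67, Rational(1, 9)) = Rational(-602, 9) ≈ -66.889)
Mul(g, Pow(-87661, -1)) = Mul(Rational(-602, 9), Pow(-87661, -1)) = Mul(Rational(-602, 9), Rational(-1, 87661)) = Rational(86, 112707)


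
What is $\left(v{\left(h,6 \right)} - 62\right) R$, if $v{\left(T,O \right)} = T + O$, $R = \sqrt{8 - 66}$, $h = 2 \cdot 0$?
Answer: $- 56 i \sqrt{58} \approx - 426.48 i$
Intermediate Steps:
$h = 0$
$R = i \sqrt{58}$ ($R = \sqrt{-58} = i \sqrt{58} \approx 7.6158 i$)
$v{\left(T,O \right)} = O + T$
$\left(v{\left(h,6 \right)} - 62\right) R = \left(\left(6 + 0\right) - 62\right) i \sqrt{58} = \left(6 - 62\right) i \sqrt{58} = - 56 i \sqrt{58}$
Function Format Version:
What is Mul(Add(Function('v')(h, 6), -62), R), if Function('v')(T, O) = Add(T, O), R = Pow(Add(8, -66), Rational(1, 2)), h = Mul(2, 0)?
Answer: Mul(-56, I, Pow(58, Rational(1, 2))) ≈ Mul(-426.48, I)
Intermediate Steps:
h = 0
R = Mul(I, Pow(58, Rational(1, 2))) (R = Pow(-58, Rational(1, 2)) = Mul(I, Pow(58, Rational(1, 2))) ≈ Mul(7.6158, I))
Function('v')(T, O) = Add(O, T)
Mul(Add(Function('v')(h, 6), -62), R) = Mul(Add(Add(6, 0), -62), Mul(I, Pow(58, Rational(1, 2)))) = Mul(Add(6, -62), Mul(I, Pow(58, Rational(1, 2)))) = Mul(-56, Mul(I, Pow(58, Rational(1, 2)))) = Mul(-56, I, Pow(58, Rational(1, 2)))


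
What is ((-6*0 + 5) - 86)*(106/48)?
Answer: -1431/8 ≈ -178.88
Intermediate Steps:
((-6*0 + 5) - 86)*(106/48) = ((0 + 5) - 86)*(106*(1/48)) = (5 - 86)*(53/24) = -81*53/24 = -1431/8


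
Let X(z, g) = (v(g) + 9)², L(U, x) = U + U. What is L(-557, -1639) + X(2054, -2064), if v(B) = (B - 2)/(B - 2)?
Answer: -1014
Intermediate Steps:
v(B) = 1 (v(B) = (-2 + B)/(-2 + B) = 1)
L(U, x) = 2*U
X(z, g) = 100 (X(z, g) = (1 + 9)² = 10² = 100)
L(-557, -1639) + X(2054, -2064) = 2*(-557) + 100 = -1114 + 100 = -1014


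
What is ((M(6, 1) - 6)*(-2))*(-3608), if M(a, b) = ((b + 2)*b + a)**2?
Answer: 541200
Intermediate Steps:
M(a, b) = (a + b*(2 + b))**2 (M(a, b) = ((2 + b)*b + a)**2 = (b*(2 + b) + a)**2 = (a + b*(2 + b))**2)
((M(6, 1) - 6)*(-2))*(-3608) = (((6 + 1**2 + 2*1)**2 - 6)*(-2))*(-3608) = (((6 + 1 + 2)**2 - 6)*(-2))*(-3608) = ((9**2 - 6)*(-2))*(-3608) = ((81 - 6)*(-2))*(-3608) = (75*(-2))*(-3608) = -150*(-3608) = 541200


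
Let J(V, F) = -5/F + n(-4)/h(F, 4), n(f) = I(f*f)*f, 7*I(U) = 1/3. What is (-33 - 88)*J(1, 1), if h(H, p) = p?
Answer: 12826/21 ≈ 610.76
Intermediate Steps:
I(U) = 1/21 (I(U) = (⅐)/3 = (⅐)*(⅓) = 1/21)
n(f) = f/21
J(V, F) = -1/21 - 5/F (J(V, F) = -5/F + ((1/21)*(-4))/4 = -5/F - 4/21*¼ = -5/F - 1/21 = -1/21 - 5/F)
(-33 - 88)*J(1, 1) = (-33 - 88)*((1/21)*(-105 - 1*1)/1) = -121*(-105 - 1)/21 = -121*(-106)/21 = -121*(-106/21) = 12826/21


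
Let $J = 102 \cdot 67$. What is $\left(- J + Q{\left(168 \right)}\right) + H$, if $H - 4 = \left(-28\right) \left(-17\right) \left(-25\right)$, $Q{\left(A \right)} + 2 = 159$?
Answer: $-18573$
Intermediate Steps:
$Q{\left(A \right)} = 157$ ($Q{\left(A \right)} = -2 + 159 = 157$)
$J = 6834$
$H = -11896$ ($H = 4 + \left(-28\right) \left(-17\right) \left(-25\right) = 4 + 476 \left(-25\right) = 4 - 11900 = -11896$)
$\left(- J + Q{\left(168 \right)}\right) + H = \left(\left(-1\right) 6834 + 157\right) - 11896 = \left(-6834 + 157\right) - 11896 = -6677 - 11896 = -18573$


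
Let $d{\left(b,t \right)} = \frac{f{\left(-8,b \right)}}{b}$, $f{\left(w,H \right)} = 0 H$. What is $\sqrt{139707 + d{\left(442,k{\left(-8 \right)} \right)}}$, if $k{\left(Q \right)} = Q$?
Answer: $57 \sqrt{43} \approx 373.77$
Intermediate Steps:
$f{\left(w,H \right)} = 0$
$d{\left(b,t \right)} = 0$ ($d{\left(b,t \right)} = \frac{0}{b} = 0$)
$\sqrt{139707 + d{\left(442,k{\left(-8 \right)} \right)}} = \sqrt{139707 + 0} = \sqrt{139707} = 57 \sqrt{43}$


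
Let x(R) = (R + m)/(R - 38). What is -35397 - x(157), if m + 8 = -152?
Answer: -4212240/119 ≈ -35397.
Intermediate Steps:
m = -160 (m = -8 - 152 = -160)
x(R) = (-160 + R)/(-38 + R) (x(R) = (R - 160)/(R - 38) = (-160 + R)/(-38 + R))
-35397 - x(157) = -35397 - (-160 + 157)/(-38 + 157) = -35397 - (-3)/119 = -35397 - 1*(-3/119) = -35397 + 3/119 = -4212240/119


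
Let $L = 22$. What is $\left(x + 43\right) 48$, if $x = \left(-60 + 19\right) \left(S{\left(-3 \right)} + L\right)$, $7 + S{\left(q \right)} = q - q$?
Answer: $-27456$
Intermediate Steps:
$S{\left(q \right)} = -7$ ($S{\left(q \right)} = -7 + \left(q - q\right) = -7 + 0 = -7$)
$x = -615$ ($x = \left(-60 + 19\right) \left(-7 + 22\right) = \left(-41\right) 15 = -615$)
$\left(x + 43\right) 48 = \left(-615 + 43\right) 48 = \left(-572\right) 48 = -27456$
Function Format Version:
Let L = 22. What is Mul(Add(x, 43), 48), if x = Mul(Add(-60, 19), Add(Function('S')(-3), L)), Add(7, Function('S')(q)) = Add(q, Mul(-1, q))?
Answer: -27456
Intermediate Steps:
Function('S')(q) = -7 (Function('S')(q) = Add(-7, Add(q, Mul(-1, q))) = Add(-7, 0) = -7)
x = -615 (x = Mul(Add(-60, 19), Add(-7, 22)) = Mul(-41, 15) = -615)
Mul(Add(x, 43), 48) = Mul(Add(-615, 43), 48) = Mul(-572, 48) = -27456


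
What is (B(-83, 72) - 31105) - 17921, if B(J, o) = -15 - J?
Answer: -48958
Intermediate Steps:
(B(-83, 72) - 31105) - 17921 = ((-15 - 1*(-83)) - 31105) - 17921 = ((-15 + 83) - 31105) - 17921 = (68 - 31105) - 17921 = -31037 - 17921 = -48958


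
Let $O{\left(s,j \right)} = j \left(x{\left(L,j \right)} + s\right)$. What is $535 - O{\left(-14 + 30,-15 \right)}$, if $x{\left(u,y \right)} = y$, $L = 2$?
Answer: $550$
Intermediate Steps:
$O{\left(s,j \right)} = j \left(j + s\right)$
$535 - O{\left(-14 + 30,-15 \right)} = 535 - - 15 \left(-15 + \left(-14 + 30\right)\right) = 535 - - 15 \left(-15 + 16\right) = 535 - \left(-15\right) 1 = 535 - -15 = 535 + 15 = 550$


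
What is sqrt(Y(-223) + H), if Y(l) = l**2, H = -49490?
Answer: sqrt(239) ≈ 15.460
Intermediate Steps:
sqrt(Y(-223) + H) = sqrt((-223)**2 - 49490) = sqrt(49729 - 49490) = sqrt(239)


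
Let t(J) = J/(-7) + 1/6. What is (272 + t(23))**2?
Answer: 127531849/1764 ≈ 72297.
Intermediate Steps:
t(J) = 1/6 - J/7 (t(J) = J*(-1/7) + 1*(1/6) = -J/7 + 1/6 = 1/6 - J/7)
(272 + t(23))**2 = (272 + (1/6 - 1/7*23))**2 = (272 + (1/6 - 23/7))**2 = (272 - 131/42)**2 = (11293/42)**2 = 127531849/1764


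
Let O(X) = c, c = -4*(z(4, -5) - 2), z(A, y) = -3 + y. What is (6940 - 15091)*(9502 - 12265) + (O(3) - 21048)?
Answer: 22500205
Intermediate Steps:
c = 40 (c = -4*((-3 - 5) - 2) = -4*(-8 - 2) = -4*(-10) = 40)
O(X) = 40
(6940 - 15091)*(9502 - 12265) + (O(3) - 21048) = (6940 - 15091)*(9502 - 12265) + (40 - 21048) = -8151*(-2763) - 21008 = 22521213 - 21008 = 22500205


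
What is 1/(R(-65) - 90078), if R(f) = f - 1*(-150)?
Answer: -1/89993 ≈ -1.1112e-5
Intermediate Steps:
R(f) = 150 + f (R(f) = f + 150 = 150 + f)
1/(R(-65) - 90078) = 1/((150 - 65) - 90078) = 1/(85 - 90078) = 1/(-89993) = -1/89993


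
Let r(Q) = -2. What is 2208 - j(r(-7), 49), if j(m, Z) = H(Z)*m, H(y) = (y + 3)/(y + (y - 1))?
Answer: 214280/97 ≈ 2209.1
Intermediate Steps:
H(y) = (3 + y)/(-1 + 2*y) (H(y) = (3 + y)/(y + (-1 + y)) = (3 + y)/(-1 + 2*y))
j(m, Z) = m*(3 + Z)/(-1 + 2*Z) (j(m, Z) = ((3 + Z)/(-1 + 2*Z))*m = m*(3 + Z)/(-1 + 2*Z))
2208 - j(r(-7), 49) = 2208 - (-2)*(3 + 49)/(-1 + 2*49) = 2208 - (-2)*52/(-1 + 98) = 2208 - (-2)*52/97 = 2208 - 1*(-104/97) = 2208 + 104/97 = 214280/97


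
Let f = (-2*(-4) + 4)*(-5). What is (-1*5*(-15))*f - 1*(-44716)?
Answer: 40216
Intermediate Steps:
f = -60 (f = (8 + 4)*(-5) = 12*(-5) = -60)
(-1*5*(-15))*f - 1*(-44716) = (-1*5*(-15))*(-60) - 1*(-44716) = -5*(-15)*(-60) + 44716 = 75*(-60) + 44716 = -4500 + 44716 = 40216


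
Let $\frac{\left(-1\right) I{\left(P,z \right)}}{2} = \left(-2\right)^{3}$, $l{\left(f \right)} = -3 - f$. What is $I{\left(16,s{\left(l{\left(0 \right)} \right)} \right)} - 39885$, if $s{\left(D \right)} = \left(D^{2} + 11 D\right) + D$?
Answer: $-39869$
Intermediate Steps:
$s{\left(D \right)} = D^{2} + 12 D$
$I{\left(P,z \right)} = 16$ ($I{\left(P,z \right)} = - 2 \left(-2\right)^{3} = \left(-2\right) \left(-8\right) = 16$)
$I{\left(16,s{\left(l{\left(0 \right)} \right)} \right)} - 39885 = 16 - 39885 = -39869$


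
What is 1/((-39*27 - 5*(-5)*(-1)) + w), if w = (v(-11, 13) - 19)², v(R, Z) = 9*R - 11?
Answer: 1/15563 ≈ 6.4255e-5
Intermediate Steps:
v(R, Z) = -11 + 9*R
w = 16641 (w = ((-11 + 9*(-11)) - 19)² = ((-11 - 99) - 19)² = (-110 - 19)² = (-129)² = 16641)
1/((-39*27 - 5*(-5)*(-1)) + w) = 1/((-39*27 - 5*(-5)*(-1)) + 16641) = 1/((-1053 + 25*(-1)) + 16641) = 1/((-1053 - 25) + 16641) = 1/(-1078 + 16641) = 1/15563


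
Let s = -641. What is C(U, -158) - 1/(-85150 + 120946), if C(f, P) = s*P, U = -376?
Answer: 3625347287/35796 ≈ 1.0128e+5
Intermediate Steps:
C(f, P) = -641*P
C(U, -158) - 1/(-85150 + 120946) = -641*(-158) - 1/(-85150 + 120946) = 101278 - 1/35796 = 3625347287/35796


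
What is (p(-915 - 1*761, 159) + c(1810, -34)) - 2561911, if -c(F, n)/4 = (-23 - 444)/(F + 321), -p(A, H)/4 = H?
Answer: -5460785789/2131 ≈ -2.5625e+6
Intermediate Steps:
p(A, H) = -4*H
c(F, n) = 1868/(321 + F) (c(F, n) = -4*(-23 - 444)/(F + 321) = -(-1868)/(321 + F) = 1868/(321 + F))
(p(-915 - 1*761, 159) + c(1810, -34)) - 2561911 = (-4*159 + 1868/(321 + 1810)) - 2561911 = (-636 + 1868/2131) - 2561911 = -1353448/2131 - 2561911 = -5460785789/2131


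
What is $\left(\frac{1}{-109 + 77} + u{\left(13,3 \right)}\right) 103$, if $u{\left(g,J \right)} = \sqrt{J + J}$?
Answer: $- \frac{103}{32} + 103 \sqrt{6} \approx 249.08$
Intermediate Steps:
$u{\left(g,J \right)} = \sqrt{2} \sqrt{J}$ ($u{\left(g,J \right)} = \sqrt{2 J} = \sqrt{2} \sqrt{J}$)
$\left(\frac{1}{-109 + 77} + u{\left(13,3 \right)}\right) 103 = \left(\frac{1}{-109 + 77} + \sqrt{2} \sqrt{3}\right) 103 = \left(\frac{1}{-32} + \sqrt{6}\right) 103 = \left(- \frac{1}{32} + \sqrt{6}\right) 103 = - \frac{103}{32} + 103 \sqrt{6}$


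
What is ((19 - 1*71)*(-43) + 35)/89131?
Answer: 2271/89131 ≈ 0.025479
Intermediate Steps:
((19 - 1*71)*(-43) + 35)/89131 = ((19 - 71)*(-43) + 35)*(1/89131) = (-52*(-43) + 35)*(1/89131) = (2236 + 35)*(1/89131) = 2271*(1/89131) = 2271/89131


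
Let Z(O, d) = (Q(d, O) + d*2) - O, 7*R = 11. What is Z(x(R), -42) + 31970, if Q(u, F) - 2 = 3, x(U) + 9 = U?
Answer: 223289/7 ≈ 31898.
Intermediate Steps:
R = 11/7 (R = (1/7)*11 = 11/7 ≈ 1.5714)
x(U) = -9 + U
Q(u, F) = 5 (Q(u, F) = 2 + 3 = 5)
Z(O, d) = 5 - O + 2*d (Z(O, d) = (5 + d*2) - O = (5 + 2*d) - O = 5 - O + 2*d)
Z(x(R), -42) + 31970 = (5 - (-9 + 11/7) + 2*(-42)) + 31970 = (5 - 1*(-52/7) - 84) + 31970 = (5 + 52/7 - 84) + 31970 = -501/7 + 31970 = 223289/7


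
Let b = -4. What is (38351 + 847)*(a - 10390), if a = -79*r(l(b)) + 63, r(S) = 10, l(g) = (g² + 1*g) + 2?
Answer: -435764166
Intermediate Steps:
l(g) = 2 + g + g² (l(g) = (g² + g) + 2 = (g + g²) + 2 = 2 + g + g²)
a = -727 (a = -79*10 + 63 = -790 + 63 = -727)
(38351 + 847)*(a - 10390) = (38351 + 847)*(-727 - 10390) = 39198*(-11117) = -435764166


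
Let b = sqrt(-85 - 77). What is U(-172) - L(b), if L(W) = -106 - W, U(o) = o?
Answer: -66 + 9*I*sqrt(2) ≈ -66.0 + 12.728*I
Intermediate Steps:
b = 9*I*sqrt(2) (b = sqrt(-162) = 9*I*sqrt(2) ≈ 12.728*I)
U(-172) - L(b) = -172 - (-106 - 9*I*sqrt(2)) = -172 + (106 + 9*I*sqrt(2)) = -66 + 9*I*sqrt(2)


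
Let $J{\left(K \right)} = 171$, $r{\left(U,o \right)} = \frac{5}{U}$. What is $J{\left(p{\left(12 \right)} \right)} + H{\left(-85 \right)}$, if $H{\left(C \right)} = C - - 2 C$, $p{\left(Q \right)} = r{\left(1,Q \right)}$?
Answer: $-84$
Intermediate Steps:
$p{\left(Q \right)} = 5$ ($p{\left(Q \right)} = \frac{5}{1} = 5 \cdot 1 = 5$)
$H{\left(C \right)} = 3 C$ ($H{\left(C \right)} = C + 2 C = 3 C$)
$J{\left(p{\left(12 \right)} \right)} + H{\left(-85 \right)} = 171 + 3 \left(-85\right) = 171 - 255 = -84$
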